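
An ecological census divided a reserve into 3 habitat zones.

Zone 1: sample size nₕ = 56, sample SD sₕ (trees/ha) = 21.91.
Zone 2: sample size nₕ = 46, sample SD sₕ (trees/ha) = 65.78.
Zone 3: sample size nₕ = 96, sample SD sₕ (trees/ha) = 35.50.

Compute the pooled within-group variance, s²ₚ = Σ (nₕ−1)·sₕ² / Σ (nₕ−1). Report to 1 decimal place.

1747.9

1: (56−1)·21.91² = 55·480.0481 = 26402.6455
2: (46−1)·65.78² = 45·4327.0084 = 194715.378
3: (96−1)·35.50² = 95·1260.25 = 119723.75
Numerator = 340841.7735; denominator = Σ(nₕ−1) = 195.
s²ₚ = 340841.7735/195 = 1747.907... → 1747.9.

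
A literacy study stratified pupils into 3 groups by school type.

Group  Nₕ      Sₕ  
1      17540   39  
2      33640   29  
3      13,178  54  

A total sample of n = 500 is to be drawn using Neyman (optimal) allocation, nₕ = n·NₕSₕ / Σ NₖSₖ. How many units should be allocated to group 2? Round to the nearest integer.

206

1: NₕSₕ = 17540·39 = 684060
2: NₕSₕ = 33640·29 = 975560
3: NₕSₕ = 13178·54 = 711612
Σ NₕSₕ = 2371232.
n_2 = 500·975560/2371232 = 205.707... → 206.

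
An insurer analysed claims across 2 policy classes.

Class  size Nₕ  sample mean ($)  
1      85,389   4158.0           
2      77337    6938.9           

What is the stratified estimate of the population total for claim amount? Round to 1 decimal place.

Estimate total by summing Nₕ·x̄ₕ over strata.
85389·4158.0 + 77337·6938.9 = 355047462 + 536633709.3 = 891681171.3.

891681171.3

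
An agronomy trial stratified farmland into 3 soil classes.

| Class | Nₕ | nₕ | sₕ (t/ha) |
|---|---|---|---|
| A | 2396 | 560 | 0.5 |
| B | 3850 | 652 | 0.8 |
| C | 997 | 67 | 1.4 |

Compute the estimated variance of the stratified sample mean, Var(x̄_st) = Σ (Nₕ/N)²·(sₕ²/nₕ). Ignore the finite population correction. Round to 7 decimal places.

0.0008805

N = 7243. Term for each stratum: Wₕ²sₕ²/nₕ.
Var(x̄_st) = 0.0000488527 + 0.0002773428 + 0.0005542869 = 0.0008804824 → 0.0008805.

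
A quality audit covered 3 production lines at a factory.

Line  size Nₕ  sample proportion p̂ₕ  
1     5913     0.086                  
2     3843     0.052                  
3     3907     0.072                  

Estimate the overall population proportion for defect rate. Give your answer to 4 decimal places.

0.0724

N = 5913 + 3843 + 3907 = 13663.
Overall proportion = Σ (Nₕ/N)·p̂ₕ.
Σ Nₕp̂ₕ = 508.518 + 199.836 + 281.304 = 989.658.
989.658 / 13663 = 0.072433... → 0.0724.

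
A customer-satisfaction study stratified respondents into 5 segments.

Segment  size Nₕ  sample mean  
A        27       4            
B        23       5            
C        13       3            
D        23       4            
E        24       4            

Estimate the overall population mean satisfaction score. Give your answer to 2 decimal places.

4.09

N = 27 + 23 + 13 + 23 + 24 = 110.
Weight each subgroup mean by Nₕ/N and sum.
Σ Nₕx̄ₕ = 27·4 + 23·5 + 13·3 + 23·4 + 24·4 = 108 + 115 + 39 + 92 + 96 = 450.
Divide by N: 450 / 110 = 4.0909... → 4.09.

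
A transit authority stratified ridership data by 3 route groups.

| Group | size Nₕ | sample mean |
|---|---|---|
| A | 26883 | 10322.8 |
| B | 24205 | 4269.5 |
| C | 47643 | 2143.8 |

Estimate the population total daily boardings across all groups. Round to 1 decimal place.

A: 26883·10322.8 = 277507832.4
B: 24205·4269.5 = 103343247.5
C: 47643·2143.8 = 102137063.4
τ̂ = Σ Nₕx̄ₕ = 482988143.3.

482988143.3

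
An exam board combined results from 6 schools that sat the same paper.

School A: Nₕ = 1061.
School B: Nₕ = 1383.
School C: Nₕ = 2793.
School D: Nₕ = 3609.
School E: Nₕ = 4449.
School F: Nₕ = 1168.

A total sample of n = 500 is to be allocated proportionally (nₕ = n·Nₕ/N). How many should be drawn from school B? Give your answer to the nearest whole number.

48

Share of school B = 1383/14463 = 0.09562.
Allocate 500 × 0.09562 = 47.812... → 48.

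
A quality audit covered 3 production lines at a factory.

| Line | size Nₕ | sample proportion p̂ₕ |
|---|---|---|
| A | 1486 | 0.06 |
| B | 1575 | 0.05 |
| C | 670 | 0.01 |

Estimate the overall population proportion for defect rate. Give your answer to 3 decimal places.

Wₕ = Nₕ/N with N = 3731: 0.3983, 0.4221, 0.1796.
p̂_st = 0.3983·0.06 + 0.4221·0.05 + 0.1796·0.01 ≈ 0.04680... → 0.047.

0.047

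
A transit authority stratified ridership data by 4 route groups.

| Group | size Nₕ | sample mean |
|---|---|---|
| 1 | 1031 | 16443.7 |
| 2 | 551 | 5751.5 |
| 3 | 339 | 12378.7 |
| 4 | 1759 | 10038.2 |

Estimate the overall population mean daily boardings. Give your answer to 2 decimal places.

11406.55

N = 1031 + 551 + 339 + 1759 = 3680.
The stratified mean weights each stratum mean by its population share Nₕ/N.
Σ Nₕx̄ₕ = 1031·16443.7 + 551·5751.5 + 339·12378.7 + 1759·10038.2 = 16953454.7 + 3169076.5 + 4196379.3 + 17657193.8 = 41976104.3.
Divide by N: 41976104.3 / 3680 = 11406.5501... → 11406.55.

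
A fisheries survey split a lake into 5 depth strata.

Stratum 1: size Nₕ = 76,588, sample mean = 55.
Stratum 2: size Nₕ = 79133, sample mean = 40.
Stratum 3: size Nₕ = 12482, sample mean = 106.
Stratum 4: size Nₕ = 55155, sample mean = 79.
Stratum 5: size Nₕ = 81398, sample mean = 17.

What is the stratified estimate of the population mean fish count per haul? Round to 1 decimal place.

N = 76588 + 79133 + 12482 + 55155 + 81398 = 304756.
The stratified mean weights each stratum mean by its population share Nₕ/N.
Σ Nₕx̄ₕ = 76588·55 + 79133·40 + 12482·106 + 55155·79 + 81398·17 = 4212340 + 3165320 + 1323092 + 4357245 + 1383766 = 14441763.
Divide by N: 14441763 / 304756 = 47.388... → 47.4.

47.4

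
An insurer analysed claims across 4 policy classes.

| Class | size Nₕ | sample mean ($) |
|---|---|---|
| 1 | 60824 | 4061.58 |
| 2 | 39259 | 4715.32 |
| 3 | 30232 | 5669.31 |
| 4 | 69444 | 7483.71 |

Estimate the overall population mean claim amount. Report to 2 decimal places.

N = 60824 + 39259 + 30232 + 69444 = 199759.
Weight each subgroup mean by Nₕ/N and sum.
Σ Nₕx̄ₕ = 60824·4061.58 + 39259·4715.32 + 30232·5669.31 + 69444·7483.71 = 247041541.92 + 185118747.88 + 171394579.92 + 519698757.24 = 1123253626.96.
Divide by N: 1123253626.96 / 199759 = 5623.0439... → 5623.04.

5623.04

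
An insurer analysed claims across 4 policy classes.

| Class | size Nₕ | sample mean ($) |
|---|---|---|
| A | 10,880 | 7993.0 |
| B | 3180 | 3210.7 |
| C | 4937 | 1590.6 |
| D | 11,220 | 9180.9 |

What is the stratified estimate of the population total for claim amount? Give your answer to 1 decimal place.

208036356.2

Estimate total by summing Nₕ·x̄ₕ over strata.
10880·7993.0 + 3180·3210.7 + 4937·1590.6 + 11220·9180.9 = 86963840 + 10210026 + 7852792.2 + 103009698 = 208036356.2.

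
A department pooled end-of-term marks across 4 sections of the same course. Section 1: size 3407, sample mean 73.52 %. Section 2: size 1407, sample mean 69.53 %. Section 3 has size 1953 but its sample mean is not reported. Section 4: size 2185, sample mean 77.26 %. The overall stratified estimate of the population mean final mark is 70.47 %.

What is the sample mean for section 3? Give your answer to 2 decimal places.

58.23

Σ Nₕx̄ₕ = N·μ, so 1953·x̄_3 = 8952·70.47 − (3407·73.52 + 1407·69.53 + 2185·77.26).
= 630847.44 − 517124.45 = 113722.99.
x̄_3 = 113722.99 / 1953 = 58.2299... → 58.23.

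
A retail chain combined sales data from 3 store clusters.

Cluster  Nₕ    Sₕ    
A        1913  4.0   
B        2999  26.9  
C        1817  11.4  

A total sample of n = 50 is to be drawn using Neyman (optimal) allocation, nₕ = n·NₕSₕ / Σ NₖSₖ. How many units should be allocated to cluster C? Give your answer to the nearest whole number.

A: NₕSₕ = 1913·4.0 = 7652
B: NₕSₕ = 2999·26.9 = 80673.1
C: NₕSₕ = 1817·11.4 = 20713.8
Σ NₕSₕ = 109038.9.
n_C = 50·20713.8/109038.9 = 9.498... → 9.

9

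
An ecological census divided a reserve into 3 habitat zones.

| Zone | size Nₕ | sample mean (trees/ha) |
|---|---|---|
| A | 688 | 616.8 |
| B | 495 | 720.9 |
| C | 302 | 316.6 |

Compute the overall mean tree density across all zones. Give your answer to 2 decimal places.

N = 688 + 495 + 302 = 1485.
Weight each subgroup mean by Nₕ/N and sum.
Σ Nₕx̄ₕ = 688·616.8 + 495·720.9 + 302·316.6 = 424358.4 + 356845.5 + 95613.2 = 876817.1.
Divide by N: 876817.1 / 1485 = 590.4492... → 590.45.

590.45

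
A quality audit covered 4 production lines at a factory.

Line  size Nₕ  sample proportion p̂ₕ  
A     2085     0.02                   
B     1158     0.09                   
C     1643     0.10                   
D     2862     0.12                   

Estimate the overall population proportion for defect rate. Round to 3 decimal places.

0.084

N = 2085 + 1158 + 1643 + 2862 = 7748.
Overall proportion = Σ (Nₕ/N)·p̂ₕ.
Σ Nₕp̂ₕ = 41.7 + 104.22 + 164.3 + 343.44 = 653.66.
653.66 / 7748 = 0.08436... → 0.084.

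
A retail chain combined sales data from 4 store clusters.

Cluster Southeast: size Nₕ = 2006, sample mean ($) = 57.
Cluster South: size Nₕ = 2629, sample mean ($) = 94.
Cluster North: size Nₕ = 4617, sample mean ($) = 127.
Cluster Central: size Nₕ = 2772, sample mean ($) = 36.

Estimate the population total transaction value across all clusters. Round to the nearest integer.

Population total = Σ Nₕ·x̄ₕ (each stratum's size times its mean).
2006·57 + 2629·94 + 4617·127 + 2772·36 = 114342 + 247126 + 586359 + 99792 = 1047619.

1047619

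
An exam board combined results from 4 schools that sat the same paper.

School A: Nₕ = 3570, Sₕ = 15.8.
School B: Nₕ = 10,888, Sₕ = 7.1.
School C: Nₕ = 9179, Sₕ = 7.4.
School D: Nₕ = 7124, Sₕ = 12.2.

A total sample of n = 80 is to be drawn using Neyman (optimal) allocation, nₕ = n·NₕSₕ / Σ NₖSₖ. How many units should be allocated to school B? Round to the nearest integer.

21

Σ NₕSₕ = 3570·15.8 + 10888·7.1 + 9179·7.4 + 7124·12.2 = 288548.2.
Share for B: 77304.8/288548.2 = 0.26791.
n_B = 80 × 0.26791 = 21.433... → 21.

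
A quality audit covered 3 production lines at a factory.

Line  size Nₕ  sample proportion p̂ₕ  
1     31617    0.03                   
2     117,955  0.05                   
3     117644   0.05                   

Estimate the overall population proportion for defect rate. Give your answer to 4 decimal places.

0.0476

Wₕ = Nₕ/N with N = 267216: 0.1183, 0.4414, 0.4403.
p̂_st = 0.1183·0.03 + 0.4414·0.05 + 0.4403·0.05 ≈ 0.047634... → 0.0476.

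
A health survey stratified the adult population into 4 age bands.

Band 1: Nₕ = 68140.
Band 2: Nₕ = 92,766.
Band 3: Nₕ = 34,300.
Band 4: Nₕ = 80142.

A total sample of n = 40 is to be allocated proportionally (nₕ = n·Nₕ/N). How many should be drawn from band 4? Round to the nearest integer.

N = 68140 + 92766 + 34300 + 80142 = 275348.
n_4 = 40·80142/275348 = 11.642... → 12.

12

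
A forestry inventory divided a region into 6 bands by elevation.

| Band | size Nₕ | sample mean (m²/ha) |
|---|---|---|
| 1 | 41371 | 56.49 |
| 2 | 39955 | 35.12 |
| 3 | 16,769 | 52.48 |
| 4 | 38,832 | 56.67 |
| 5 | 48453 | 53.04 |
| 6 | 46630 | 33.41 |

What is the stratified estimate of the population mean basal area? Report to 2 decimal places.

x̄_st = (Σ Nₕx̄ₕ) / (Σ Nₕ) = (41371·56.49 + 39955·35.12 + 16769·52.48 + 38832·56.67 + 48453·53.04 + 46630·33.41) / 232010
= 10948769.37 / 232010 = 47.1909... → 47.19.

47.19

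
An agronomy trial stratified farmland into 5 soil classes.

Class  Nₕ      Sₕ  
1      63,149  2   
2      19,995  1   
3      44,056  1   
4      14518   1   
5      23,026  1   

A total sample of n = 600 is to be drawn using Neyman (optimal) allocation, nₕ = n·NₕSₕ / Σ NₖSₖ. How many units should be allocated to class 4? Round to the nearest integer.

1: NₕSₕ = 63149·2 = 126298
2: NₕSₕ = 19995·1 = 19995
3: NₕSₕ = 44056·1 = 44056
4: NₕSₕ = 14518·1 = 14518
5: NₕSₕ = 23026·1 = 23026
Σ NₕSₕ = 227893.
n_4 = 600·14518/227893 = 38.223... → 38.

38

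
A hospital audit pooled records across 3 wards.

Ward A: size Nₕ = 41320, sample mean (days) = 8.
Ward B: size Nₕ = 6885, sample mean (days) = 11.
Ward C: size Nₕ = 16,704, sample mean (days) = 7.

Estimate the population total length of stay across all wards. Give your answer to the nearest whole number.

523223

Population total = Σ Nₕ·x̄ₕ (each stratum's size times its mean).
41320·8 + 6885·11 + 16704·7 = 330560 + 75735 + 116928 = 523223.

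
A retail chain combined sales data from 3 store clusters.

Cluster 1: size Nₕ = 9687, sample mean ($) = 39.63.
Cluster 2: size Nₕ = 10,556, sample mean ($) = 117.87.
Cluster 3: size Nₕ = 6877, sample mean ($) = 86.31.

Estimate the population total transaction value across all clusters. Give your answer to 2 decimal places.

2221685.40

Estimate total by summing Nₕ·x̄ₕ over strata.
9687·39.63 + 10556·117.87 + 6877·86.31 = 383895.81 + 1244235.72 + 593553.87 = 2221685.40.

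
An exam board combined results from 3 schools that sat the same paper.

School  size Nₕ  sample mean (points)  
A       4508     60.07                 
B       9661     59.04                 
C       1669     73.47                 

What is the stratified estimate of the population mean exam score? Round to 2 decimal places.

60.85

N = 15838; weights Wₕ = Nₕ/N = (0.2846, 0.6100, 0.1054).
x̄_st = Σ Wₕ·x̄ₕ = 0.2846·60.07 + 0.6100·59.04 + 0.1054·73.47 ≈ 60.8538...
→ 60.85.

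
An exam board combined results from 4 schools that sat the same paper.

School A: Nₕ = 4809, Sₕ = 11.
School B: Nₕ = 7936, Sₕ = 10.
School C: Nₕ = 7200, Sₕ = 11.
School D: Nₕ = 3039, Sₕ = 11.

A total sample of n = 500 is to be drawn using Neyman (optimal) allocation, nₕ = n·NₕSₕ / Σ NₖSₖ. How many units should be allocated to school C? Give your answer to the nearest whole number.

A: NₕSₕ = 4809·11 = 52899
B: NₕSₕ = 7936·10 = 79360
C: NₕSₕ = 7200·11 = 79200
D: NₕSₕ = 3039·11 = 33429
Σ NₕSₕ = 244888.
n_C = 500·79200/244888 = 161.707... → 162.

162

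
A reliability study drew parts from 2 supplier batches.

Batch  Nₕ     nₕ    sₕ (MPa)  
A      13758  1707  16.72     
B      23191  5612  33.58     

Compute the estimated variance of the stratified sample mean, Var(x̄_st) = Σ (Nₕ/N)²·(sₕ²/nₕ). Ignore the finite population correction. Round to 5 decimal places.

N = 36949; Wₕ = Nₕ/N.
batch A: (13758/36949)²·16.72²/1707 = 0.02270619
batch B: (23191/36949)²·33.58²/5612 = 0.07915481
Sum = 0.10186100 → 0.10186.

0.10186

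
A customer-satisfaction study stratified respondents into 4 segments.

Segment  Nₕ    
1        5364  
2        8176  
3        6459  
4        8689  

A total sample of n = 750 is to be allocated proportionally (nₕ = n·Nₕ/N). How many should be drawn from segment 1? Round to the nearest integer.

140

N = 5364 + 8176 + 6459 + 8689 = 28688.
n_1 = 750·5364/28688 = 140.233... → 140.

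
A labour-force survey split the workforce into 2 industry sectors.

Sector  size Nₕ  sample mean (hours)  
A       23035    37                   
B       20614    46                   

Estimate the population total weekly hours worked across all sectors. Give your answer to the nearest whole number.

Population total = Σ Nₕ·x̄ₕ (each stratum's size times its mean).
23035·37 + 20614·46 = 852295 + 948244 = 1800539.

1800539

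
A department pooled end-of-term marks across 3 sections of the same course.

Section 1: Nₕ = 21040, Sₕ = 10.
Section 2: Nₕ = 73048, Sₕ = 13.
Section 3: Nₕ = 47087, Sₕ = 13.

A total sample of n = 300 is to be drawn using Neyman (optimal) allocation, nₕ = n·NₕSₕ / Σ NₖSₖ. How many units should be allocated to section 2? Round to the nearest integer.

161

1: NₕSₕ = 21040·10 = 210400
2: NₕSₕ = 73048·13 = 949624
3: NₕSₕ = 47087·13 = 612131
Σ NₕSₕ = 1772155.
n_2 = 300·949624/1772155 = 160.757... → 161.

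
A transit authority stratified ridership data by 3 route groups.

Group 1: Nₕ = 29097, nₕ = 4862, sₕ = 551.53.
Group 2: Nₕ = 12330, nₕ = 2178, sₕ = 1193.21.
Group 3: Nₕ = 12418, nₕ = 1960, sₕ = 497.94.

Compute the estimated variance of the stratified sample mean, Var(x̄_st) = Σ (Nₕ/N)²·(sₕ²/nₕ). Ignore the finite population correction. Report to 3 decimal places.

N = 53845. Term for each stratum: Wₕ²sₕ²/nₕ.
Var(x̄_st) = 18.269598 + 34.277669 + 6.728380 = 59.275647 → 59.276.

59.276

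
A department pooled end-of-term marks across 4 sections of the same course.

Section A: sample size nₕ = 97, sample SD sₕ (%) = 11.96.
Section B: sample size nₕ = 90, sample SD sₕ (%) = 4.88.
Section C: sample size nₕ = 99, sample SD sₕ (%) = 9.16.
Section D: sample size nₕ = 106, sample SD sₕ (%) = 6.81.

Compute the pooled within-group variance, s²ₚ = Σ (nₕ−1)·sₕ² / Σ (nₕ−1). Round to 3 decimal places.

74.597

Degrees of freedom: 96 + 89 + 98 + 105 = 388.
Σ(nₕ−1)sₕ² = 96·143.0416 + 89·23.8144 + 98·83.9056 + 105·46.3761 = 28943.7145.
s²ₚ = 28943.7145 / 388 = 74.59720... → 74.597.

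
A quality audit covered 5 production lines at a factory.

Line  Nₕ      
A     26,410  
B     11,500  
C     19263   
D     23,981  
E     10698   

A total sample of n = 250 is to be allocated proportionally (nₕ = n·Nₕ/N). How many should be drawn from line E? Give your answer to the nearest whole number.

N = 26410 + 11500 + 19263 + 23981 + 10698 = 91852.
n_E = 250·10698/91852 = 29.117... → 29.

29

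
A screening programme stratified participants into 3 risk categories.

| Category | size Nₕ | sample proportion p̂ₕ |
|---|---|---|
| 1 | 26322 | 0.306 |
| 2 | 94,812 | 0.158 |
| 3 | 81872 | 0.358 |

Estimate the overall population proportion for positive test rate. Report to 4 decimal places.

N = 26322 + 94812 + 81872 = 203006.
Overall proportion = Σ (Nₕ/N)·p̂ₕ.
Σ Nₕp̂ₕ = 8054.532 + 14980.296 + 29310.176 = 52345.004.
52345.004 / 203006 = 0.257850... → 0.2578.

0.2578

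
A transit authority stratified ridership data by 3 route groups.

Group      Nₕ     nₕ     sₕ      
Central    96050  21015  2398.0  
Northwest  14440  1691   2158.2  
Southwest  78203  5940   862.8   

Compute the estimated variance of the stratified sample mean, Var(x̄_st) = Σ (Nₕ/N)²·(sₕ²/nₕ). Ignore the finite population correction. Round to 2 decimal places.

108.56

N = 188693; Wₕ = Nₕ/N.
group Central: (96050/188693)²·2398.0²/21015 = 70.90096
group Northwest: (14440/188693)²·2158.2²/1691 = 16.13105
group Southwest: (78203/188693)²·862.8²/5940 = 21.52628
Sum = 108.55829 → 108.56.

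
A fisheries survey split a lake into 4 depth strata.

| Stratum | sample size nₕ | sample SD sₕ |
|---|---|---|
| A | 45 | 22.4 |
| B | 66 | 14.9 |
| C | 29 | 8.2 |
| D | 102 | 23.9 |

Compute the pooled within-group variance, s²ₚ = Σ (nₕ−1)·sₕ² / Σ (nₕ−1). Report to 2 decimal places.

403.71

A: (45−1)·22.4² = 44·501.76 = 22077.44
B: (66−1)·14.9² = 65·222.01 = 14430.65
C: (29−1)·8.2² = 28·67.24 = 1882.72
D: (102−1)·23.9² = 101·571.21 = 57692.21
Numerator = 96083.02; denominator = Σ(nₕ−1) = 238.
s²ₚ = 96083.02/238 = 403.7102... → 403.71.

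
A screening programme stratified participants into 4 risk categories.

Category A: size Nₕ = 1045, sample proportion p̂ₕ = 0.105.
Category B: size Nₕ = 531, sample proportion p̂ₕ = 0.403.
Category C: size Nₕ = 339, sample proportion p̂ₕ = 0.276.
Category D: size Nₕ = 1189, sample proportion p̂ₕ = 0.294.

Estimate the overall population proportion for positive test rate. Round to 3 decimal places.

N = 1045 + 531 + 339 + 1189 = 3104.
Overall proportion = Σ (Nₕ/N)·p̂ₕ.
Σ Nₕp̂ₕ = 109.725 + 213.993 + 93.564 + 349.566 = 766.848.
766.848 / 3104 = 0.24705... → 0.247.

0.247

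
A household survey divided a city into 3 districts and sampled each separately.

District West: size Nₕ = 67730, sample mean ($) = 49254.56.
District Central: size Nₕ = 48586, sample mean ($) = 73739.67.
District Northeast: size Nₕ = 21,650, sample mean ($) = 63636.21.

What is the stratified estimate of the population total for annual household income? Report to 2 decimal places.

8296450901.92

West: 67730·49254.56 = 3336011348.8
Central: 48586·73739.67 = 3582715606.62
Northeast: 21650·63636.21 = 1377723946.5
τ̂ = Σ Nₕx̄ₕ = 8296450901.92.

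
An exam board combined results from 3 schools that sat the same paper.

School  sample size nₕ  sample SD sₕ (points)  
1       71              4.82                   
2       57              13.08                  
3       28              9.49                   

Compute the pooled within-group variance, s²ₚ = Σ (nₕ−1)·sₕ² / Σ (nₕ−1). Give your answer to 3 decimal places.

1: (71−1)·4.82² = 70·23.2324 = 1626.268
2: (57−1)·13.08² = 56·171.0864 = 9580.8384
3: (28−1)·9.49² = 27·90.0601 = 2431.6227
Numerator = 13638.7291; denominator = Σ(nₕ−1) = 153.
s²ₚ = 13638.7291/153 = 89.14202... → 89.142.

89.142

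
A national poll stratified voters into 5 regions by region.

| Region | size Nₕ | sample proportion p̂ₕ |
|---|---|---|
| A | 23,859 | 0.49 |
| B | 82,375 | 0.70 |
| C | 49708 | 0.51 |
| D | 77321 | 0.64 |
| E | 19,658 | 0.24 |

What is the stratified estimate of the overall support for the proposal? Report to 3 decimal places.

N = 23859 + 82375 + 49708 + 77321 + 19658 = 252921.
Overall proportion = Σ (Nₕ/N)·p̂ₕ.
Σ Nₕp̂ₕ = 11690.91 + 57662.5 + 25351.08 + 49485.44 + 4717.92 = 148907.85.
148907.85 / 252921 = 0.58875... → 0.589.

0.589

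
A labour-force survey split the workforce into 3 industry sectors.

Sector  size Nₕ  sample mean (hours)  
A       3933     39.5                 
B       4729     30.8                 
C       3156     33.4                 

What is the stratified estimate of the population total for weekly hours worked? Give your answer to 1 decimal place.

A: 3933·39.5 = 155353.5
B: 4729·30.8 = 145653.2
C: 3156·33.4 = 105410.4
τ̂ = Σ Nₕx̄ₕ = 406417.1.

406417.1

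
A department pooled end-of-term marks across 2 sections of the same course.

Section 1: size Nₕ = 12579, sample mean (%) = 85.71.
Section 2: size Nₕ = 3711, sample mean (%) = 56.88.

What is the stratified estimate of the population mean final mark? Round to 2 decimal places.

x̄_st = (Σ Nₕx̄ₕ) / (Σ Nₕ) = (12579·85.71 + 3711·56.88) / 16290
= 1289227.77 / 16290 = 79.1423... → 79.14.

79.14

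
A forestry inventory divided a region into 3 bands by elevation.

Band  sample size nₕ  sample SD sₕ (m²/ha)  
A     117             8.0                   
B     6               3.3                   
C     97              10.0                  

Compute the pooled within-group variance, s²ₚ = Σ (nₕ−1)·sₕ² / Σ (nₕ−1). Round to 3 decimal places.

Degrees of freedom: 116 + 5 + 96 = 217.
Σ(nₕ−1)sₕ² = 116·64 + 5·10.89 + 96·100 = 17078.45.
s²ₚ = 17078.45 / 217 = 78.70253... → 78.703.

78.703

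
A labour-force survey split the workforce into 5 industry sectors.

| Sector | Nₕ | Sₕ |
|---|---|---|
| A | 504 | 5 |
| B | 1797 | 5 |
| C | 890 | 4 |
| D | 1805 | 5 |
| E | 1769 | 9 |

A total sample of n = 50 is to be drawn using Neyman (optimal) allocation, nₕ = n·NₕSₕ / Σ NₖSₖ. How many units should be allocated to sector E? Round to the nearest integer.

20

Σ NₕSₕ = 504·5 + 1797·5 + 890·4 + 1805·5 + 1769·9 = 40011.
Share for E: 15921/40011 = 0.39792.
n_E = 50 × 0.39792 = 19.896... → 20.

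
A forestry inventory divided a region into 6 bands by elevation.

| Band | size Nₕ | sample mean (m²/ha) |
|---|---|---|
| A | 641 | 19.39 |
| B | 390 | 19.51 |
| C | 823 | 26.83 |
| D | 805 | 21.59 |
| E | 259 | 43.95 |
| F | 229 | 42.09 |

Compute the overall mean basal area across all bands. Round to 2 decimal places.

25.59

N = 641 + 390 + 823 + 805 + 259 + 229 = 3147.
Weight each subgroup mean by Nₕ/N and sum.
Σ Nₕx̄ₕ = 641·19.39 + 390·19.51 + 823·26.83 + 805·21.59 + 259·43.95 + 229·42.09 = 12428.99 + 7608.9 + 22081.09 + 17379.95 + 11383.05 + 9638.61 = 80520.59.
Divide by N: 80520.59 / 3147 = 25.5865... → 25.59.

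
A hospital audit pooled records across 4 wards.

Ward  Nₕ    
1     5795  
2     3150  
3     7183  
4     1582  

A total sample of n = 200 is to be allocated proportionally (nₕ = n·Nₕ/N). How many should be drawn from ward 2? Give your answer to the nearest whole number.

Share of ward 2 = 3150/17710 = 0.17787.
Allocate 200 × 0.17787 = 35.573... → 36.

36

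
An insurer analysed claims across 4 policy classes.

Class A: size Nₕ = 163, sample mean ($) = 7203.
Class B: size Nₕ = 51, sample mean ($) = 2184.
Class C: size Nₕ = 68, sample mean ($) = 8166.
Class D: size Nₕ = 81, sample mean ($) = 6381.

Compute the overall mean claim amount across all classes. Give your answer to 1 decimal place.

6494.8

x̄_st = (Σ Nₕx̄ₕ) / (Σ Nₕ) = (163·7203 + 51·2184 + 68·8166 + 81·6381) / 363
= 2357622 / 363 = 6494.826... → 6494.8.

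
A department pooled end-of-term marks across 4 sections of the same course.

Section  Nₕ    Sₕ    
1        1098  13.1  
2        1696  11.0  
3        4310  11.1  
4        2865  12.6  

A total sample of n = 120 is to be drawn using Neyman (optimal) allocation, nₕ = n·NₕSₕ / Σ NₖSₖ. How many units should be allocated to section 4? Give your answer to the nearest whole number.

Σ NₕSₕ = 1098·13.1 + 1696·11.0 + 4310·11.1 + 2865·12.6 = 116979.8.
Share for 4: 36099/116979.8 = 0.30859.
n_4 = 120 × 0.30859 = 37.031... → 37.

37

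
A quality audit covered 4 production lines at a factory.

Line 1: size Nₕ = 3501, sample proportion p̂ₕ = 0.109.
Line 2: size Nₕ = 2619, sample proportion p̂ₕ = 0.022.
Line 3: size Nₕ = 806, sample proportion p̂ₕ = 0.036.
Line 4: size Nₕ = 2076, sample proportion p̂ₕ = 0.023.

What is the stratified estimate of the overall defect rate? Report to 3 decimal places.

0.057

N = 3501 + 2619 + 806 + 2076 = 9002.
Overall proportion = Σ (Nₕ/N)·p̂ₕ.
Σ Nₕp̂ₕ = 381.609 + 57.618 + 29.016 + 47.748 = 515.991.
515.991 / 9002 = 0.05732... → 0.057.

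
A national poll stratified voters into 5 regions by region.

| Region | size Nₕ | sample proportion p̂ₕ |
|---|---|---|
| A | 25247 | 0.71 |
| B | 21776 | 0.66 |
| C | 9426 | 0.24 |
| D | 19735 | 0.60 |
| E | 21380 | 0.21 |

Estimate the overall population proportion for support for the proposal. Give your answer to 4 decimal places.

0.5216

Wₕ = Nₕ/N with N = 97564: 0.2588, 0.2232, 0.0966, 0.2023, 0.2191.
p̂_st = 0.2588·0.71 + 0.2232·0.66 + 0.0966·0.24 + 0.2023·0.60 + 0.2191·0.21 ≈ 0.521612... → 0.5216.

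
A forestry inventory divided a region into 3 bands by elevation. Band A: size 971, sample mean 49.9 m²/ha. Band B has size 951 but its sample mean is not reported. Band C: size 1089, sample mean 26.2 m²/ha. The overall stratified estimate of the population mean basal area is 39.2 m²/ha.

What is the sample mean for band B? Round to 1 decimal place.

43.2

Σ Nₕx̄ₕ = N·μ, so 951·x̄_B = 3011·39.2 − (971·49.9 + 1089·26.2).
= 118031.2 − 76984.7 = 41046.5.
x̄_B = 41046.5 / 951 = 43.161... → 43.2.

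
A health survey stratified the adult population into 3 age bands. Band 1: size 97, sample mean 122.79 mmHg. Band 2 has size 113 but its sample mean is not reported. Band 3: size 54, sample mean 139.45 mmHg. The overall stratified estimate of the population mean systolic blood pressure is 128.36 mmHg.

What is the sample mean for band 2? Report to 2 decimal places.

Σ Nₕx̄ₕ = N·μ, so 113·x̄_2 = 264·128.36 − (97·122.79 + 54·139.45).
= 33887.04 − 19440.93 = 14446.11.
x̄_2 = 14446.11 / 113 = 127.8417... → 127.84.

127.84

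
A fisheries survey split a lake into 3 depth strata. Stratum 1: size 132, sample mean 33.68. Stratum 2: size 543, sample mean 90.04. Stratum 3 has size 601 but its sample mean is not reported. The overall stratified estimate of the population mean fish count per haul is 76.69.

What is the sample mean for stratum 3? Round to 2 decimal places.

74.07

Σ Nₕx̄ₕ = N·μ, so 601·x̄_3 = 1276·76.69 − (132·33.68 + 543·90.04).
= 97856.44 − 53337.48 = 44518.96.
x̄_3 = 44518.96 / 601 = 74.0748... → 74.07.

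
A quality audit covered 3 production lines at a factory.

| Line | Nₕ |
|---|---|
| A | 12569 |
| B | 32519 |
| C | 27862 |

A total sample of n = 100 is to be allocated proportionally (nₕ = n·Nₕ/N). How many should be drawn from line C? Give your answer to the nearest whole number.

38

N = 12569 + 32519 + 27862 = 72950.
n_C = 100·27862/72950 = 38.193... → 38.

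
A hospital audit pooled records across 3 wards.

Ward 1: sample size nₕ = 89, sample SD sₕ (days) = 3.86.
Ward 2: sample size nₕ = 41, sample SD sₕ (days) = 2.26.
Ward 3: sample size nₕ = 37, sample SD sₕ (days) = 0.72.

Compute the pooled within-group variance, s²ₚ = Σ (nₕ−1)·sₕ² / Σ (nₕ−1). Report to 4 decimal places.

9.3545

Degrees of freedom: 88 + 40 + 36 = 164.
Σ(nₕ−1)sₕ² = 88·14.8996 + 40·5.1076 + 36·0.5184 = 1534.1312.
s²ₚ = 1534.1312 / 164 = 9.354459... → 9.3545.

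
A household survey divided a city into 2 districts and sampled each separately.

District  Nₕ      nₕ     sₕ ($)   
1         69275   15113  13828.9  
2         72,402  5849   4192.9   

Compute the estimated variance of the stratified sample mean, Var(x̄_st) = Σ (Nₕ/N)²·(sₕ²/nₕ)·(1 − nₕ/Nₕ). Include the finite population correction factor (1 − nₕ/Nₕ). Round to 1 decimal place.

N = 141677; Wₕ = Nₕ/N.
district 1: (69275/141677)²·13828.9²/15113·(1 − 15113/69275) = 2365.3593
district 2: (72402/141677)²·4192.9²/5849·(1 − 5849/72402) = 721.5508
Sum = 3086.9100 → 3086.9.

3086.9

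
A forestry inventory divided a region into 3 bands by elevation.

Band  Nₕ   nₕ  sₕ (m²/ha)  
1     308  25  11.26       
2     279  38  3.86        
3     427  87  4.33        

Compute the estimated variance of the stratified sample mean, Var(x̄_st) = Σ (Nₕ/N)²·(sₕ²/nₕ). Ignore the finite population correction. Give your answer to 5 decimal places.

0.53581

N = 1014. Term for each stratum: Wₕ²sₕ²/nₕ.
Var(x̄_st) = 0.46790997 + 0.02968407 + 0.03821522 = 0.53580926 → 0.53581.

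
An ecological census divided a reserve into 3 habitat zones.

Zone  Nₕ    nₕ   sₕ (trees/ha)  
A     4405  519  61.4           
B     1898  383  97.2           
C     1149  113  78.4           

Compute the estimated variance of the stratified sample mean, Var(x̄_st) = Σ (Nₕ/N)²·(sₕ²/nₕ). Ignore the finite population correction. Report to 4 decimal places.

N = 7452. Term for each stratum: Wₕ²sₕ²/nₕ.
Var(x̄_st) = 2.5381397 + 1.6002229 + 1.2931474 = 5.4315100 → 5.4315.

5.4315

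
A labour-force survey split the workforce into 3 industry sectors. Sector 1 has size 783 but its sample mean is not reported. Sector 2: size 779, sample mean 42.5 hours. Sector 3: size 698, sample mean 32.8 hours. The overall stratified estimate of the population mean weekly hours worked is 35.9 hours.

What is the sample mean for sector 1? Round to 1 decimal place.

32.1

Σ Nₕx̄ₕ = N·μ, so 783·x̄_1 = 2260·35.9 − (779·42.5 + 698·32.8).
= 81134 − 56001.9 = 25132.1.
x̄_1 = 25132.1 / 783 = 32.097... → 32.1.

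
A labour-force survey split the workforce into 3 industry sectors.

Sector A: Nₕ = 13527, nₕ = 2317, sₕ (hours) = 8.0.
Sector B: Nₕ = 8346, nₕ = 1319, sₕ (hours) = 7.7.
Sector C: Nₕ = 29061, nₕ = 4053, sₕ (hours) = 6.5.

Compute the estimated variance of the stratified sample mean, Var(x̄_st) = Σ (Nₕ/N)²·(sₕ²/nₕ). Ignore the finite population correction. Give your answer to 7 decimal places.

0.0065487

N = 50934; Wₕ = Nₕ/N.
sector A: (13527/50934)²·8.0²/2317 = 0.0019482350
sector B: (8346/50934)²·7.7²/1319 = 0.0012069182
sector C: (29061/50934)²·6.5²/4053 = 0.0033935609
Sum = 0.0065487142 → 0.0065487.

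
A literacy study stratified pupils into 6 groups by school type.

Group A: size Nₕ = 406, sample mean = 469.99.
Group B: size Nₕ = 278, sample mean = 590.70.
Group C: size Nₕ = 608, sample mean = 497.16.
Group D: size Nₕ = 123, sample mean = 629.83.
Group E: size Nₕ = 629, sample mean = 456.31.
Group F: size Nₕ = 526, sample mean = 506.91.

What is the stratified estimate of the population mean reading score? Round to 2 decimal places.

x̄_st = (Σ Nₕx̄ₕ) / (Σ Nₕ) = (406·469.99 + 278·590.70 + 608·497.16 + 123·629.83 + 629·456.31 + 526·506.91) / 2570
= 1288426.56 / 2570 = 501.3333... → 501.33.

501.33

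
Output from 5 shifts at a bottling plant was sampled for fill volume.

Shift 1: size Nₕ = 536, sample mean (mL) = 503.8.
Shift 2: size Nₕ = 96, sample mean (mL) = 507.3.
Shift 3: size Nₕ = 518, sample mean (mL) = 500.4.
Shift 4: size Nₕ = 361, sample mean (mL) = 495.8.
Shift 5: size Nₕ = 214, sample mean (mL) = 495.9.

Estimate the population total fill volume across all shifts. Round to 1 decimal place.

Estimate total by summing Nₕ·x̄ₕ over strata.
536·503.8 + 96·507.3 + 518·500.4 + 361·495.8 + 214·495.9 = 270036.8 + 48700.8 + 259207.2 + 178983.8 + 106122.6 = 863051.2.

863051.2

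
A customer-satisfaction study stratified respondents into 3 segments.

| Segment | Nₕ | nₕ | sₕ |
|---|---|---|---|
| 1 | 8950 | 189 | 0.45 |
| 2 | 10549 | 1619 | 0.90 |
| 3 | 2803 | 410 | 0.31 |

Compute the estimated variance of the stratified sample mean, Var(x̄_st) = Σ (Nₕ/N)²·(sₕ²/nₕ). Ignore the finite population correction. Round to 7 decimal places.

N = 22302. Term for each stratum: Wₕ²sₕ²/nₕ.
Var(x̄_st) = 0.0001725527 + 0.0001119369 + 0.0000037025 = 0.0002881921 → 0.0002882.

0.0002882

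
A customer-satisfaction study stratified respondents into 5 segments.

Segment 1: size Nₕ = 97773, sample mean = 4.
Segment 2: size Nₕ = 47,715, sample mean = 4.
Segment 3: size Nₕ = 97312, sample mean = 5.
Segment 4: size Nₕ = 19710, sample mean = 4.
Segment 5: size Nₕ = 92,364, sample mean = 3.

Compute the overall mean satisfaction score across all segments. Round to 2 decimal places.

N = 354874; weights Wₕ = Nₕ/N = (0.2755, 0.1345, 0.2742, 0.0555, 0.2603).
x̄_st = Σ Wₕ·x̄ₕ = 0.2755·4 + 0.1345·4 + 0.2742·5 + 0.0555·4 + 0.2603·3 ≈ 4.0139...
→ 4.01.

4.01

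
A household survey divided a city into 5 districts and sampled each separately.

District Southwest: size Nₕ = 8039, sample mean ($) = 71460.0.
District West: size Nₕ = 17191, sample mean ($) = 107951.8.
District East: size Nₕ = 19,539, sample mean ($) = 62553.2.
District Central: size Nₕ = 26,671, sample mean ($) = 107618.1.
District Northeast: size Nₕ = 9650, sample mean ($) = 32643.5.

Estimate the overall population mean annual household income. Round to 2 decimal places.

84323.41

N = 81090; weights Wₕ = Nₕ/N = (0.0991, 0.2120, 0.2410, 0.3289, 0.1190).
x̄_st = Σ Wₕ·x̄ₕ = 0.0991·71460.0 + 0.2120·107951.8 + 0.2410·62553.2 + 0.3289·107618.1 + 0.1190·32643.5 ≈ 84323.4114...
→ 84323.41.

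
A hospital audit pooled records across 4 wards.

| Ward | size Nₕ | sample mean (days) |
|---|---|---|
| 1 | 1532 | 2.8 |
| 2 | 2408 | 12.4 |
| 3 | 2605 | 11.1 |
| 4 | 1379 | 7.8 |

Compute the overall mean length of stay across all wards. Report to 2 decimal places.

9.32

N = 7924; weights Wₕ = Nₕ/N = (0.1933, 0.3039, 0.3287, 0.1740).
x̄_st = Σ Wₕ·x̄ₕ = 0.1933·2.8 + 0.3039·12.4 + 0.3287·11.1 + 0.1740·7.8 ≈ 9.3161...
→ 9.32.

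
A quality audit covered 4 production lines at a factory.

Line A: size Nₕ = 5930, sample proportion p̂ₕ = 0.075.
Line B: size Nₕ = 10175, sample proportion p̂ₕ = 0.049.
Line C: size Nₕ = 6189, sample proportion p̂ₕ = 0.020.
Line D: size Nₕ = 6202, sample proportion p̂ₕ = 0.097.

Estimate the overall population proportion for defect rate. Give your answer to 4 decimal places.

Wₕ = Nₕ/N with N = 28496: 0.2081, 0.3571, 0.2172, 0.2176.
p̂_st = 0.2081·0.075 + 0.3571·0.049 + 0.2172·0.020 + 0.2176·0.097 ≈ 0.058559... → 0.0586.

0.0586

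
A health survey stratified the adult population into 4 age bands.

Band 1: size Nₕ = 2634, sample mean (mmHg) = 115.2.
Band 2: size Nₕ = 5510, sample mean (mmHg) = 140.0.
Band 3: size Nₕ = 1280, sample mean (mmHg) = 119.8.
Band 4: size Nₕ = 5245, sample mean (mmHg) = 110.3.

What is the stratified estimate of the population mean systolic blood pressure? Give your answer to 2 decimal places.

N = 14669; weights Wₕ = Nₕ/N = (0.1796, 0.3756, 0.0873, 0.3576).
x̄_st = Σ Wₕ·x̄ₕ = 0.1796·115.2 + 0.3756·140.0 + 0.0873·119.8 + 0.3576·110.3 ≈ 123.1648...
→ 123.16.

123.16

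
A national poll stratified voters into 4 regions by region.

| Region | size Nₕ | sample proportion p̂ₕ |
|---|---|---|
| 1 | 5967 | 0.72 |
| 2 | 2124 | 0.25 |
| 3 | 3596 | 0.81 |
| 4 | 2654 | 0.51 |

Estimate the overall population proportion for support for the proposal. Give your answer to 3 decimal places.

Wₕ = Nₕ/N with N = 14341: 0.4161, 0.1481, 0.2507, 0.1851.
p̂_st = 0.4161·0.72 + 0.1481·0.25 + 0.2507·0.81 + 0.1851·0.51 ≈ 0.63409... → 0.634.

0.634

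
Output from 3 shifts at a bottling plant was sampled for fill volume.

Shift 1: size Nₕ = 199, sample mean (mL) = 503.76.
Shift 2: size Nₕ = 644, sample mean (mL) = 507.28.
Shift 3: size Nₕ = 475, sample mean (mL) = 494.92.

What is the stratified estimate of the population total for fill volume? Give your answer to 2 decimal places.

662023.56

1: 199·503.76 = 100248.24
2: 644·507.28 = 326688.32
3: 475·494.92 = 235087
τ̂ = Σ Nₕx̄ₕ = 662023.56.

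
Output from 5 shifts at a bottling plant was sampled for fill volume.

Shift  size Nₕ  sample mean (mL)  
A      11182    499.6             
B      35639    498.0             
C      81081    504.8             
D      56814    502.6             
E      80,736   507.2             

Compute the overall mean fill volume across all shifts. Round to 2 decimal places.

x̄_st = (Σ Nₕx̄ₕ) / (Σ Nₕ) = (11182·499.6 + 35639·498.0 + 81081·504.8 + 56814·502.6 + 80736·507.2) / 265452
= 133768453.6 / 265452 = 503.9271... → 503.93.

503.93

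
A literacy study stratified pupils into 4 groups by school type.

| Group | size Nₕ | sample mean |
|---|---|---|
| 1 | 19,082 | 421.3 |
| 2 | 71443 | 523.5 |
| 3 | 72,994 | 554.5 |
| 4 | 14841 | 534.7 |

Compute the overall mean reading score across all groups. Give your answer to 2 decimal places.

x̄_st = (Σ Nₕx̄ₕ) / (Σ Nₕ) = (19082·421.3 + 71443·523.5 + 72994·554.5 + 14841·534.7) / 178360
= 93850312.8 / 178360 = 526.1848... → 526.18.

526.18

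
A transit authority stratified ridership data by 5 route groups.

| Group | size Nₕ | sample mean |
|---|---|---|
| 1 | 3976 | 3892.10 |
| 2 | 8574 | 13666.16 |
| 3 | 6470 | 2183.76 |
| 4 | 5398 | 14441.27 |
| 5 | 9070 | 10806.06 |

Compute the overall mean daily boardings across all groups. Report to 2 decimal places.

N = 3976 + 8574 + 6470 + 5398 + 9070 = 33488.
Weight each subgroup mean by Nₕ/N and sum.
Σ Nₕx̄ₕ = 3976·3892.10 + 8574·13666.16 + 6470·2183.76 + 5398·14441.27 + 9070·10806.06 = 15474989.6 + 117173655.84 + 14128927.2 + 77953975.46 + 98010964.2 = 322742512.3.
Divide by N: 322742512.3 / 33488 = 9637.5571... → 9637.56.

9637.56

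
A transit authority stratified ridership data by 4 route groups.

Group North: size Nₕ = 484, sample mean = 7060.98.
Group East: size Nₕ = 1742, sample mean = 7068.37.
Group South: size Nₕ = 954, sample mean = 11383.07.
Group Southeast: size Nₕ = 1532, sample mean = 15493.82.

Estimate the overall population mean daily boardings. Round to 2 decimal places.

10680.52

N = 4712; weights Wₕ = Nₕ/N = (0.1027, 0.3697, 0.2025, 0.3251).
x̄_st = Σ Wₕ·x̄ₕ = 0.1027·7060.98 + 0.3697·7068.37 + 0.2025·11383.07 + 0.3251·15493.82 ≈ 10680.5170...
→ 10680.52.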